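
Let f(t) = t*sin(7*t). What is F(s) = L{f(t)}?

F(s) = 14*s/(s^2 + 49)^2

L{sin(7t)} = 7/(s^2 + 49).
Then apply L{t·g(t)} = -d/ds[G(s)] with G(s) = 7/(s^2 + 49):
differentiating 1 time and applying the sign gives 14*s/(s^2 + 49)^2.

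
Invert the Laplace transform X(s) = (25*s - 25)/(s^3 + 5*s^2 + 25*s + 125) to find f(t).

Factor the denominator: s^3 + 5*s^2 + 25*s + 125 = (s + 5)*(s^2 + 25).
Partial fraction decomposition gives [-3/(s + 5)] + [3*s/(s^2 + 25)] + [10/(s^2 + 25)].
Invert each term: -3/(s + 5) ↔ -3e^(-5t); 3·s/(s^2 + 25) ↔ 3cos(5t); 2·5/(s^2 + 25) ↔ 2sin(5t).

f(t) = 2*sin(5*t) + 3*cos(5*t) - 3*exp(-5*t)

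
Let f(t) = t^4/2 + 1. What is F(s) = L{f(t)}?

Apply the Laplace transform termwise.
(1/2)·[L{t^4} = 4!/s^5 = 24/s^5]; L{1} = 1/s.

F(s) = 1/s + 12/s^5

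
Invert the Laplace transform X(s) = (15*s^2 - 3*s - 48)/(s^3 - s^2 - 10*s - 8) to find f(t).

Factor the denominator: s^3 - s^2 - 10*s - 8 = (s - 4)*(s + 1)*(s + 2).
Partial fraction decomposition gives [3/(s + 2)] + [6/(s + 1)] + [6/(s - 4)].
Invert each term: 3/(s + 2) ↔ 3e^(-2t); 6/(s + 1) ↔ 6e^(-t); 6/(s - 4) ↔ 6e^(4t).

f(t) = 6*exp(4*t) + 6*exp(-t) + 3*exp(-2*t)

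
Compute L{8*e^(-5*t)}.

8/(s + 5)

L{8} = 8/s.
By the first shifting theorem, multiplying by e^(-5t) replaces s with s + 5.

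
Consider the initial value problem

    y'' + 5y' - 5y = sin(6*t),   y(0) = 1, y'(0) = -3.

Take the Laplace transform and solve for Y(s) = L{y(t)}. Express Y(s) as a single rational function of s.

Y(s) = (s^3 + 2*s^2 + 36*s + 78)/(s^4 + 5*s^3 + 31*s^2 + 180*s - 180)

Laplace-transform each side.
Using L{y''} = s^2 Y - s·y(0) - y'(0) and L{y'} = sY - y(0), with y(0) = 1, y'(0) = -3, the left side becomes (s^2 + 5*s - 5)Y - (s + 2).
The right side is L{sin(6*t)} = 6/(s^2 + 36).
So (s^2 + 5*s - 5)Y = 6/(s^2 + 36) + (s + 2).
Solve for Y(s) and write it as one ratio of polynomials.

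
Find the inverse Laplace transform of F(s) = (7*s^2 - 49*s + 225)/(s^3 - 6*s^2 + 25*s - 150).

Factor the denominator: s^3 - 6*s^2 + 25*s - 150 = (s - 6)*(s^2 + 25).
Partial fraction decomposition gives [3/(s - 6)] + [4*s/(s^2 + 25)] + [-25/(s^2 + 25)].
Invert each term: 3/(s - 6) ↔ 3e^(6t); 4·s/(s^2 + 25) ↔ 4cos(5t); -5·5/(s^2 + 25) ↔ -5sin(5t).

3*exp(6*t) - 5*sin(5*t) + 4*cos(5*t)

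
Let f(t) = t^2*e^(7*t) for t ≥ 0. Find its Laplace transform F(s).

L{t^2} = 2!/s^3 = 2/s^3.
By the first shifting theorem, multiplying by e^(7t) replaces s with s - 7.

F(s) = 2/(s - 7)^3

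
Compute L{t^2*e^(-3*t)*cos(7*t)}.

L{cos(7t)} = s/(s^2 + 49).
Multiplying by e^(-3t) shifts s → s + 3, so L{e^(-3*t)*cos(7*t)} = (s + 3)/((s + 3)^2 + 49).
Then apply L{t^2·g(t)} = (-1)^2 d^2/ds^2[H(s)] with H(s) = (s + 3)/((s + 3)^2 + 49):
differentiating 2 times and applying the sign gives 2*(s + 3)*(s^2 + 6*s - 138)/(s^2 + 6*s + 58)^3.

2*(s + 3)*(s^2 + 6*s - 138)/(s^2 + 6*s + 58)^3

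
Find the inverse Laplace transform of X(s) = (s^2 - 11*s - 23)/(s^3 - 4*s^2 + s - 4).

-3*exp(4*t) + 5*sin(t) + 4*cos(t)

Factor the denominator: s^3 - 4*s^2 + s - 4 = (s - 4)*(s^2 + 1).
Partial fraction decomposition gives [-3/(s - 4)] + [4*s/(s^2 + 1)] + [5/(s^2 + 1)].
Invert each term: -3/(s - 4) ↔ -3e^(4t); 4·s/(s^2 + 1) ↔ 4cos(t); 5·1/(s^2 + 1) ↔ 5sin(t).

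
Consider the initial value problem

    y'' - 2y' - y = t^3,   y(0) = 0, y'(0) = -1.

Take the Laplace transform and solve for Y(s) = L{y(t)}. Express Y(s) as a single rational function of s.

Transform both sides with L{·}.
Using L{y''} = s^2 Y - s·y(0) - y'(0) and L{y'} = sY - y(0), with y(0) = 0, y'(0) = -1, the left side becomes (s^2 - 2*s - 1)Y - (-1).
The right side is L{t^3} = 6/s^4.
So (s^2 - 2*s - 1)Y = 6/s^4 + (-1).
Solve for Y(s) and write it as one ratio of polynomials.

Y(s) = (-s^4 + 6)/(s^6 - 2*s^5 - s^4)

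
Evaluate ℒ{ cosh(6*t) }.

L{cosh(6t)} = s/(s^2 - 36).

s/(s^2 - 36)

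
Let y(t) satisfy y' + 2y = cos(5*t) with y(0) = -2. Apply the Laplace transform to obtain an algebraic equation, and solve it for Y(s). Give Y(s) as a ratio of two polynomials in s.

Y(s) = (-2*s^2 + s - 50)/(s^3 + 2*s^2 + 25*s + 50)

Transform both sides with L{·}.
The derivative rules (L{y'} = sY - y(0) = sY - (-2)) turn the left side into (s + 2)Y - (-2).
The right side is L{cos(5*t)} = s/(s^2 + 25).
So (s + 2)Y = s/(s^2 + 25) + (-2).
Divide through and combine into a single rational function.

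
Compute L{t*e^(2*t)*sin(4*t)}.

8*(s - 2)/(s^2 - 4*s + 20)^2

L{sin(4t)} = 4/(s^2 + 16).
Multiplying by e^(2t) shifts s → s - 2, so L{e^(2*t)*sin(4*t)} = 4/((s - 2)^2 + 16).
Then apply L{t·g(t)} = -d/ds[H(s)] with H(s) = 4/((s - 2)^2 + 16):
differentiating 1 time and applying the sign gives 8*(s - 2)/(s^2 - 4*s + 20)^2.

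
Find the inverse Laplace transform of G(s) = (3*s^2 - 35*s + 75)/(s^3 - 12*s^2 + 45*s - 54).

t*exp(3*t) - 3*exp(6*t) + 6*exp(3*t)

Factor the denominator: s^3 - 12*s^2 + 45*s - 54 = (s - 6)*(s - 3)^2.
Partial fraction decomposition gives [6/(s - 3)] + [(s - 3)^(-2)] + [-3/(s - 6)].
Invert each term: 6/(s - 3) ↔ 6e^(3t); 1/(s - 3)^2 ↔ t·e^(3t); -3/(s - 6) ↔ -3e^(6t).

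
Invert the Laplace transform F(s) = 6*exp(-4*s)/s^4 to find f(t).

f(t) = Heaviside(t - 4)*((t - 4)^3)

The factor e^(-4s) signals a time shift by c = 4 (second shifting theorem).
L{t^3} = 3!/s^4 = 6/s^4, so L^-1{6/s^4} = t^3.
Hence the inverse is u(t - 4) times that function evaluated at t - 4.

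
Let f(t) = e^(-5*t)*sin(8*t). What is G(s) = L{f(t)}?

G(s) = 8/((s + 5)^2 + 64)

L{sin(8t)} = 8/(s^2 + 64).
By the first shifting theorem, multiplying by e^(-5t) replaces s with s + 5.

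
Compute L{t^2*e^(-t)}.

2/(s + 1)^3

L{t^2} = 2!/s^3 = 2/s^3.
By the first shifting theorem, multiplying by e^(-t) replaces s with s + 1.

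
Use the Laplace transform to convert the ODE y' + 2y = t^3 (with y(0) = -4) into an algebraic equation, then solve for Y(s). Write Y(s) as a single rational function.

Y(s) = (-4*s^4 + 6)/(s^5 + 2*s^4)

Apply the Laplace transform to the equation.
Using L{y'} = sY - y(0) = sY - (-4), the left side becomes (s + 2)Y - (-4).
The right side is L{t^3} = 6/s^4.
So (s + 2)Y = 6/s^4 + (-4).
Isolate Y and clear denominators.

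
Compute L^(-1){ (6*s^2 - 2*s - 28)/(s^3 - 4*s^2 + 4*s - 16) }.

3*exp(4*t) + 5*sin(2*t) + 3*cos(2*t)

Factor the denominator: s^3 - 4*s^2 + 4*s - 16 = (s - 4)*(s^2 + 4).
Partial fraction decomposition gives [3/(s - 4)] + [3*s/(s^2 + 4)] + [10/(s^2 + 4)].
Invert each term: 3/(s - 4) ↔ 3e^(4t); 3·s/(s^2 + 4) ↔ 3cos(2t); 5·2/(s^2 + 4) ↔ 5sin(2t).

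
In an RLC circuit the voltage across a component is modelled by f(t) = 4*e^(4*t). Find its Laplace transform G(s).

G(s) = 4/(s - 4)

L{4} = 4/s.
By the first shifting theorem, multiplying by e^(4t) replaces s with s - 4.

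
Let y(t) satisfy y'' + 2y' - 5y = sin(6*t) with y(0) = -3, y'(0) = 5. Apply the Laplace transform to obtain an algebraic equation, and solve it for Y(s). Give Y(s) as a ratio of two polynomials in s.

Y(s) = (-3*s^3 - s^2 - 108*s - 30)/(s^4 + 2*s^3 + 31*s^2 + 72*s - 180)

Transform both sides with L{·}.
The derivative rules (L{y''} = s^2 Y - s·y(0) - y'(0) and L{y'} = sY - y(0), with y(0) = -3, y'(0) = 5) turn the left side into (s^2 + 2*s - 5)Y - (-3*s - 1).
The right side is L{sin(6*t)} = 6/(s^2 + 36).
So (s^2 + 2*s - 5)Y = 6/(s^2 + 36) + (-3*s - 1).
Solve for Y(s) and write it as one ratio of polynomials.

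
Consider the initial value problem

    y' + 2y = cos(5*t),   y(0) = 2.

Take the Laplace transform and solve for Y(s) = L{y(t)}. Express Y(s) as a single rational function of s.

Take the Laplace transform of both sides.
The derivative rules (L{y'} = sY - y(0) = sY - 2) turn the left side into (s + 2)Y - (2).
The right side is L{cos(5*t)} = s/(s^2 + 25).
So (s + 2)Y = s/(s^2 + 25) + (2).
Isolate Y and clear denominators.

Y(s) = (2*s^2 + s + 50)/(s^3 + 2*s^2 + 25*s + 50)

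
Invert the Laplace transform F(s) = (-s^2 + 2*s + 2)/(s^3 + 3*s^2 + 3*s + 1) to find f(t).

Factor the denominator: s^3 + 3*s^2 + 3*s + 1 = (s + 1)^3.
Partial fraction decomposition gives [-1/(s + 1)] + [4/(s + 1)^2] + [-1/(s + 1)^3].
Invert each term: -1/(s + 1) ↔ -e^(-t); 4/(s + 1)^2 ↔ 4t·e^(-t); -1/(s + 1)^3 ↔ (-1/2)t^2·e^(-t).

f(t) = -t^2*exp(-t)/2 + 4*t*exp(-t) - exp(-t)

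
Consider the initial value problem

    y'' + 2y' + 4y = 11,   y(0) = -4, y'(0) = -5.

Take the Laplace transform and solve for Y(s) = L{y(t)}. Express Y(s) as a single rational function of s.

Laplace-transform each side.
With L{y''} = s^2 Y - s·y(0) - y'(0) and L{y'} = sY - y(0), with y(0) = -4, y'(0) = -5: the LHS transforms to (s^2 + 2*s + 4)Y - (-4*s - 13).
The right side is L{11} = 11/s.
So (s^2 + 2*s + 4)Y = 11/s + (-4*s - 13).
Isolate Y and clear denominators.

Y(s) = (-4*s^2 - 13*s + 11)/(s^3 + 2*s^2 + 4*s)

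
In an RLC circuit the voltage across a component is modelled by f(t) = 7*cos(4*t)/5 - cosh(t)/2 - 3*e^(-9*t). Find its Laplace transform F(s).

The transform is linear, so treat each term independently.
(7/5)·[L{cos(4t)} = s/(s^2 + 16)]; (-1/2)·[L{cosh(t)} = s/(s^2 - 1)]; (-3)·[L{e^(-9t)} = 1/(s + 9)].

F(s) = 7*s/(5*(s^2 + 16)) - s/(2*(s^2 - 1)) - 3/(s + 9)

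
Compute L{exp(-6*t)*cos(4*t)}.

(s + 6)/((s + 6)^2 + 16)

L{cos(4t)} = s/(s^2 + 16).
By the first shifting theorem, multiplying by e^(-6t) replaces s with s + 6.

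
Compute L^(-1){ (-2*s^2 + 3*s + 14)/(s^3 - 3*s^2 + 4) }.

4*t*exp(2*t) - 3*exp(2*t) + exp(-t)

Factor the denominator: s^3 - 3*s^2 + 4 = (s - 2)^2*(s + 1).
Partial fraction decomposition gives [-3/(s - 2)] + [4/(s - 2)^2] + [1/(s + 1)].
Invert each term: -3/(s - 2) ↔ -3e^(2t); 4/(s - 2)^2 ↔ 4t·e^(2t); 1/(s + 1) ↔ e^(-t).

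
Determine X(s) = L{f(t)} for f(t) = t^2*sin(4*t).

L{sin(4t)} = 4/(s^2 + 16).
Then apply L{t^2·g(t)} = (-1)^2 d^2/ds^2[G(s)] with G(s) = 4/(s^2 + 16):
differentiating 2 times and applying the sign gives 8*(3*s^2 - 16)/(s^2 + 16)^3.

X(s) = 8*(3*s^2 - 16)/(s^2 + 16)^3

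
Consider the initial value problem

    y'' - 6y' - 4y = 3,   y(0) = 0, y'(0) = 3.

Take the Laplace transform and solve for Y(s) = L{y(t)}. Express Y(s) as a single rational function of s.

Y(s) = (3*s + 3)/(s^3 - 6*s^2 - 4*s)

Take the Laplace transform of both sides.
Using L{y''} = s^2 Y - s·y(0) - y'(0) and L{y'} = sY - y(0), with y(0) = 0, y'(0) = 3, the left side becomes (s^2 - 6*s - 4)Y - (3).
The right side is L{3} = 3/s.
So (s^2 - 6*s - 4)Y = 3/s + (3).
Solve for Y(s) and write it as one ratio of polynomials.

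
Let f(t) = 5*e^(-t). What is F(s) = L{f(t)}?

F(s) = 5/(s + 1)

L{5} = 5/s.
By the first shifting theorem, multiplying by e^(-t) replaces s with s + 1.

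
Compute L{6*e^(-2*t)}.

L{6} = 6/s.
By the first shifting theorem, multiplying by e^(-2t) replaces s with s + 2.

6/(s + 2)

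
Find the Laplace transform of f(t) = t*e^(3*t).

L{t} = 1!/s^2 = 1/s^2.
By the first shifting theorem, multiplying by e^(3t) replaces s with s - 3.

(s - 3)^(-2)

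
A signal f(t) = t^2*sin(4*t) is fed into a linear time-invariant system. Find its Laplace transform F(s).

L{sin(4t)} = 4/(s^2 + 16).
Then apply L{t^2·g(t)} = (-1)^2 d^2/ds^2[G(s)] with G(s) = 4/(s^2 + 16):
differentiating 2 times and applying the sign gives 8*(3*s^2 - 16)/(s^2 + 16)^3.

F(s) = 8*(3*s^2 - 16)/(s^2 + 16)^3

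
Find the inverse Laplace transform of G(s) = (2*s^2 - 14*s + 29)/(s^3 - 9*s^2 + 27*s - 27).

Factor the denominator: s^3 - 9*s^2 + 27*s - 27 = (s - 3)^3.
Partial fraction decomposition gives [2/(s - 3)] + [-2/(s - 3)^2] + [5/(s - 3)^3].
Invert each term: 2/(s - 3) ↔ 2e^(3t); -2/(s - 3)^2 ↔ -2t·e^(3t); 5/(s - 3)^3 ↔ (5/2)t^2·e^(3t).

5*t^2*exp(3*t)/2 - 2*t*exp(3*t) + 2*exp(3*t)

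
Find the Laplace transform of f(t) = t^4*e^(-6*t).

24/(s + 6)^5

L{t^4} = 4!/s^5 = 24/s^5.
By the first shifting theorem, multiplying by e^(-6t) replaces s with s + 6.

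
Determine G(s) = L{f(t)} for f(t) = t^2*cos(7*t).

G(s) = 2*s*(s^2 - 147)/(s^2 + 49)^3

L{cos(7t)} = s/(s^2 + 49).
Then apply L{t^2·g(t)} = (-1)^2 d^2/ds^2[H(s)] with H(s) = s/(s^2 + 49):
differentiating 2 times and applying the sign gives 2*s*(s^2 - 147)/(s^2 + 49)^3.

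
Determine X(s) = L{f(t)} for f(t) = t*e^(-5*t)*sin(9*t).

X(s) = 18*(s + 5)/(s^2 + 10*s + 106)^2

L{sin(9t)} = 9/(s^2 + 81).
Multiplying by e^(-5t) shifts s → s + 5, so L{e^(-5*t)*sin(9*t)} = 9/((s + 5)^2 + 81).
Then apply L{t·g(t)} = -d/ds[G(s)] with G(s) = 9/((s + 5)^2 + 81):
differentiating 1 time and applying the sign gives 18*(s + 5)/(s^2 + 10*s + 106)^2.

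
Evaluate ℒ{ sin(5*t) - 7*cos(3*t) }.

-7*s/(s^2 + 9) + 5/(s^2 + 25)

By linearity of the Laplace transform, transform each term separately.
(-7)·[L{cos(3t)} = s/(s^2 + 9)]; L{sin(5t)} = 5/(s^2 + 25).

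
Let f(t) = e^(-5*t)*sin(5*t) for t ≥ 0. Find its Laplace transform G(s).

L{sin(5t)} = 5/(s^2 + 25).
By the first shifting theorem, multiplying by e^(-5t) replaces s with s + 5.

G(s) = 5/((s + 5)^2 + 25)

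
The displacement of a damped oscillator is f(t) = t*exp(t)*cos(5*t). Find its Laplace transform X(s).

X(s) = (s - 6)*(s + 4)/(s^2 - 2*s + 26)^2

L{cos(5t)} = s/(s^2 + 25).
Multiplying by e^(t) shifts s → s - 1, so L{exp(t)*cos(5*t)} = (s - 1)/((s - 1)^2 + 25).
Then apply L{t·g(t)} = -d/ds[G(s)] with G(s) = (s - 1)/((s - 1)^2 + 25):
differentiating 1 time and applying the sign gives (s - 6)*(s + 4)/(s^2 - 2*s + 26)^2.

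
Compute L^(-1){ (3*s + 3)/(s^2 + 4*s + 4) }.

-3*t*exp(-2*t) + 3*exp(-2*t)

Factor the denominator: s^2 + 4*s + 4 = (s + 2)^2.
Partial fraction decomposition gives [3/(s + 2)] + [-3/(s + 2)^2].
Invert each term: 3/(s + 2) ↔ 3e^(-2t); -3/(s + 2)^2 ↔ -3t·e^(-2t).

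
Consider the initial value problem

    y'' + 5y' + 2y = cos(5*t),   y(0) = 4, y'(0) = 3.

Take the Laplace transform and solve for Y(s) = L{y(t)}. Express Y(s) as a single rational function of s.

Y(s) = (4*s^3 + 23*s^2 + 101*s + 575)/(s^4 + 5*s^3 + 27*s^2 + 125*s + 50)

Transform both sides with L{·}.
Using L{y''} = s^2 Y - s·y(0) - y'(0) and L{y'} = sY - y(0), with y(0) = 4, y'(0) = 3, the left side becomes (s^2 + 5*s + 2)Y - (4*s + 23).
The right side is L{cos(5*t)} = s/(s^2 + 25).
So (s^2 + 5*s + 2)Y = s/(s^2 + 25) + (4*s + 23).
Solve for Y(s) and write it as one ratio of polynomials.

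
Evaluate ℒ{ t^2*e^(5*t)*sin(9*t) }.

54*(s^2 - 10*s - 2)/(s^2 - 10*s + 106)^3

L{sin(9t)} = 9/(s^2 + 81).
Multiplying by e^(5t) shifts s → s - 5, so L{e^(5*t)*sin(9*t)} = 9/((s - 5)^2 + 81).
Then apply L{t^2·g(t)} = (-1)^2 d^2/ds^2[G(s)] with G(s) = 9/((s - 5)^2 + 81):
differentiating 2 times and applying the sign gives 54*(s^2 - 10*s - 2)/(s^2 - 10*s + 106)^3.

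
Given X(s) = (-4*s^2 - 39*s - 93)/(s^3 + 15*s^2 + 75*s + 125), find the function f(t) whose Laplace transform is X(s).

Factor the denominator: s^3 + 15*s^2 + 75*s + 125 = (s + 5)^3.
Partial fraction decomposition gives [-4/(s + 5)] + [(s + 5)^(-2)] + [2/(s + 5)^3].
Invert each term: -4/(s + 5) ↔ -4e^(-5t); 1/(s + 5)^2 ↔ t·e^(-5t); 2/(s + 5)^3 ↔ (1)t^2·e^(-5t).

f(t) = t^2*exp(-5*t) + t*exp(-5*t) - 4*exp(-5*t)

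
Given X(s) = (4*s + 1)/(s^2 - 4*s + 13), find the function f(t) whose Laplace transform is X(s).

f(t) = 3*exp(2*t)*sin(3*t) + 4*exp(2*t)*cos(3*t)

Complete the square in the denominator: s^2 - 4*s + 13 = (s - 2)^2 + 3^2.
Split the numerator to match: 4*s + 1 = 4·(s - 2) + 3·3.
Invert each term: 4·(s - 2)/((s - 2)^2 + 9) ↔ 4e^(2t)cos(3t); 3·3/((s - 2)^2 + 9) ↔ 3e^(2t)sin(3t).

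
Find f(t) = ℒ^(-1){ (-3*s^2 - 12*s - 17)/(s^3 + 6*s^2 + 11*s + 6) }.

f(t) = -4*exp(-t) + 5*exp(-2*t) - 4*exp(-3*t)

Factor the denominator: s^3 + 6*s^2 + 11*s + 6 = (s + 1)*(s + 2)*(s + 3).
Partial fraction decomposition gives [-4/(s + 1)] + [5/(s + 2)] + [-4/(s + 3)].
Invert each term: -4/(s + 1) ↔ -4e^(-t); 5/(s + 2) ↔ 5e^(-2t); -4/(s + 3) ↔ -4e^(-3t).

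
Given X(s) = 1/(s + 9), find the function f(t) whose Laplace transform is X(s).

Since L{e^(-9t)} = 1/(s + 9), the inverse is e^(-9*t).

f(t) = exp(-9*t)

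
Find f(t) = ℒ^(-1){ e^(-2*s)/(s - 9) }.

f(t) = Heaviside(t - 2)*(exp(9*t - 18))

The factor e^(-2s) signals a time shift by c = 2 (second shifting theorem).
L{e^(9t)} = 1/(s - 9), so L^-1{1/(s - 9)} = e^(9*t).
Hence the inverse is u(t - 2) times that function evaluated at t - 2.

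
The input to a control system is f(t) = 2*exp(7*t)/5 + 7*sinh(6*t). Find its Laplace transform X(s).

Apply the Laplace transform termwise.
(7)·[L{sinh(6t)} = 6/(s^2 - 36)]; (2/5)·[L{e^(7t)} = 1/(s - 7)].

X(s) = 42/(s^2 - 36) + 2/(5*(s - 7))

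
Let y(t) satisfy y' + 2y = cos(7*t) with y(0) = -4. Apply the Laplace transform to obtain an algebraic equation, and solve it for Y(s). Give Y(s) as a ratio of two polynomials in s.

Take the Laplace transform of both sides.
With L{y'} = sY - y(0) = sY - (-4): the LHS transforms to (s + 2)Y - (-4).
The right side is L{cos(7*t)} = s/(s^2 + 49).
So (s + 2)Y = s/(s^2 + 49) + (-4).
Divide through and combine into a single rational function.

Y(s) = (-4*s^2 + s - 196)/(s^3 + 2*s^2 + 49*s + 98)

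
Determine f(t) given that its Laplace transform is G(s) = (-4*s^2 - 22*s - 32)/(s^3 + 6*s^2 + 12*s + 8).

f(t) = -2*t^2*exp(-2*t) - 6*t*exp(-2*t) - 4*exp(-2*t)

Factor the denominator: s^3 + 6*s^2 + 12*s + 8 = (s + 2)^3.
Partial fraction decomposition gives [-4/(s + 2)] + [-6/(s + 2)^2] + [-4/(s + 2)^3].
Invert each term: -4/(s + 2) ↔ -4e^(-2t); -6/(s + 2)^2 ↔ -6t·e^(-2t); -4/(s + 2)^3 ↔ (-2)t^2·e^(-2t).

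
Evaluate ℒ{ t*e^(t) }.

L{e^(t)} = 1/(s - 1).
Then apply L{t·g(t)} = -d/ds[H(s)] with H(s) = 1/(s - 1):
differentiating 1 time and applying the sign gives (s - 1)^(-2).

(s - 1)^(-2)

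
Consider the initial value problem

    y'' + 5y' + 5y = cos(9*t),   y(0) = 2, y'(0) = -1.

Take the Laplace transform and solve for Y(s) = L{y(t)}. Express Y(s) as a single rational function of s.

Y(s) = (2*s^3 + 9*s^2 + 163*s + 729)/(s^4 + 5*s^3 + 86*s^2 + 405*s + 405)

Apply the Laplace transform to the equation.
Using L{y''} = s^2 Y - s·y(0) - y'(0) and L{y'} = sY - y(0), with y(0) = 2, y'(0) = -1, the left side becomes (s^2 + 5*s + 5)Y - (2*s + 9).
The right side is L{cos(9*t)} = s/(s^2 + 81).
So (s^2 + 5*s + 5)Y = s/(s^2 + 81) + (2*s + 9).
Solve for Y(s) and write it as one ratio of polynomials.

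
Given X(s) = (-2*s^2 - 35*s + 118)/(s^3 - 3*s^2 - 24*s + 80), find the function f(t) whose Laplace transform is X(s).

Factor the denominator: s^3 - 3*s^2 - 24*s + 80 = (s - 4)^2*(s + 5).
Partial fraction decomposition gives [-5/(s - 4)] + [-6/(s - 4)^2] + [3/(s + 5)].
Invert each term: -5/(s - 4) ↔ -5e^(4t); -6/(s - 4)^2 ↔ -6t·e^(4t); 3/(s + 5) ↔ 3e^(-5t).

f(t) = -6*t*exp(4*t) - 5*exp(4*t) + 3*exp(-5*t)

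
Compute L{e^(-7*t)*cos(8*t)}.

L{cos(8t)} = s/(s^2 + 64).
By the first shifting theorem, multiplying by e^(-7t) replaces s with s + 7.

(s + 7)/((s + 7)^2 + 64)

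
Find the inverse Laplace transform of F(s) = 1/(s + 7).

exp(-7*t)

Since L{e^(-7t)} = 1/(s + 7), the inverse is e^(-7*t).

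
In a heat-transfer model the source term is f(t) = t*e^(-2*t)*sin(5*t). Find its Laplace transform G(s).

L{sin(5t)} = 5/(s^2 + 25).
Multiplying by e^(-2t) shifts s → s + 2, so L{e^(-2*t)*sin(5*t)} = 5/((s + 2)^2 + 25).
Then apply L{t·g(t)} = -d/ds[H(s)] with H(s) = 5/((s + 2)^2 + 25):
differentiating 1 time and applying the sign gives 10*(s + 2)/(s^2 + 4*s + 29)^2.

G(s) = 10*(s + 2)/(s^2 + 4*s + 29)^2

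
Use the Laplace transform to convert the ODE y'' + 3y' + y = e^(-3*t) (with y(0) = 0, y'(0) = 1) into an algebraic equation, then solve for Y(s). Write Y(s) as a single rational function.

Y(s) = (s + 4)/(s^3 + 6*s^2 + 10*s + 3)

Apply the Laplace transform to the equation.
The derivative rules (L{y''} = s^2 Y - s·y(0) - y'(0) and L{y'} = sY - y(0), with y(0) = 0, y'(0) = 1) turn the left side into (s^2 + 3*s + 1)Y - (1).
The right side is L{e^(-3*t)} = 1/(s + 3).
So (s^2 + 3*s + 1)Y = 1/(s + 3) + (1).
Isolate Y and clear denominators.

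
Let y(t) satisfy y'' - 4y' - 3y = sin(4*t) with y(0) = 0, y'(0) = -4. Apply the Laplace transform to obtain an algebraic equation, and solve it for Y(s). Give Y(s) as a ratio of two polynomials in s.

Transform both sides with L{·}.
With L{y''} = s^2 Y - s·y(0) - y'(0) and L{y'} = sY - y(0), with y(0) = 0, y'(0) = -4: the LHS transforms to (s^2 - 4*s - 3)Y - (-4).
The right side is L{sin(4*t)} = 4/(s^2 + 16).
So (s^2 - 4*s - 3)Y = 4/(s^2 + 16) + (-4).
Solve for Y(s) and write it as one ratio of polynomials.

Y(s) = (-4*s^2 - 60)/(s^4 - 4*s^3 + 13*s^2 - 64*s - 48)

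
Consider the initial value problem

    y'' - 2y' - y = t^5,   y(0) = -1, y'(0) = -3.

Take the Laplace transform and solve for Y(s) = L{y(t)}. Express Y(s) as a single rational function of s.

Y(s) = (-s^7 - s^6 + 120)/(s^8 - 2*s^7 - s^6)

Take the Laplace transform of both sides.
With L{y''} = s^2 Y - s·y(0) - y'(0) and L{y'} = sY - y(0), with y(0) = -1, y'(0) = -3: the LHS transforms to (s^2 - 2*s - 1)Y - (-s - 1).
The right side is L{t^5} = 120/s^6.
So (s^2 - 2*s - 1)Y = 120/s^6 + (-s - 1).
Isolate Y and clear denominators.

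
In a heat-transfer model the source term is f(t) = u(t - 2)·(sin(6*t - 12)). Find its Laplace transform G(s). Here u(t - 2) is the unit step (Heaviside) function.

G(s) = 6*exp(-2*s)/(s^2 + 36)

By the second shifting theorem, L{u(t - c)·g(t - c)} = e^(-cs)·H(s) with c = 2 and H(s) = L{g(t)}.
L{sin(6t)} = 6/(s^2 + 36).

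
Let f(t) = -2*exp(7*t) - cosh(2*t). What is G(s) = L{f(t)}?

G(s) = -s/(s^2 - 4) - 2/(s - 7)

By linearity of the Laplace transform, transform each term separately.
(-2)·[L{e^(7t)} = 1/(s - 7)]; (-1)·[L{cosh(2t)} = s/(s^2 - 4)].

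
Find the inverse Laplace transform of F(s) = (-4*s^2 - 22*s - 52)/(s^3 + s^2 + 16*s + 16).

Factor the denominator: s^3 + s^2 + 16*s + 16 = (s + 1)*(s^2 + 16).
Partial fraction decomposition gives [-2/(s + 1)] + [-2*s/(s^2 + 16)] + [-20/(s^2 + 16)].
Invert each term: -2/(s + 1) ↔ -2e^(-t); -2·s/(s^2 + 16) ↔ -2cos(4t); -5·4/(s^2 + 16) ↔ -5sin(4t).

-5*sin(4*t) - 2*cos(4*t) - 2*exp(-t)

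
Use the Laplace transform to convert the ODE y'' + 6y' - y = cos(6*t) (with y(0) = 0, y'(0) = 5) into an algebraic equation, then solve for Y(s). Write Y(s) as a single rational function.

Y(s) = (5*s^2 + s + 180)/(s^4 + 6*s^3 + 35*s^2 + 216*s - 36)

Take the Laplace transform of both sides.
Using L{y''} = s^2 Y - s·y(0) - y'(0) and L{y'} = sY - y(0), with y(0) = 0, y'(0) = 5, the left side becomes (s^2 + 6*s - 1)Y - (5).
The right side is L{cos(6*t)} = s/(s^2 + 36).
So (s^2 + 6*s - 1)Y = s/(s^2 + 36) + (5).
Solve for Y(s) and write it as one ratio of polynomials.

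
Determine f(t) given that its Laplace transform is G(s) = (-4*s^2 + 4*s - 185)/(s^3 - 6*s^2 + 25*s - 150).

Factor the denominator: s^3 - 6*s^2 + 25*s - 150 = (s - 6)*(s^2 + 25).
Partial fraction decomposition gives [-5/(s - 6)] + [s/(s^2 + 25)] + [10/(s^2 + 25)].
Invert each term: -5/(s - 6) ↔ -5e^(6t); 1·s/(s^2 + 25) ↔ cos(5t); 2·5/(s^2 + 25) ↔ 2sin(5t).

f(t) = -5*exp(6*t) + 2*sin(5*t) + cos(5*t)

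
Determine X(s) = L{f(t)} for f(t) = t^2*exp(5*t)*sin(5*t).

L{sin(5t)} = 5/(s^2 + 25).
Multiplying by e^(5t) shifts s → s - 5, so L{exp(5*t)*sin(5*t)} = 5/((s - 5)^2 + 25).
Then apply L{t^2·g(t)} = (-1)^2 d^2/ds^2[G(s)] with G(s) = 5/((s - 5)^2 + 25):
differentiating 2 times and applying the sign gives 10*(3*s^2 - 30*s + 50)/(s^2 - 10*s + 50)^3.

X(s) = 10*(3*s^2 - 30*s + 50)/(s^2 - 10*s + 50)^3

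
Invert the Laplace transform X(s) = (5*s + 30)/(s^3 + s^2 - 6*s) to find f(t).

f(t) = 4*exp(2*t) - 5 + exp(-3*t)

Factor the denominator: s^3 + s^2 - 6*s = s*(s - 2)*(s + 3).
Partial fraction decomposition gives [1/(s + 3)] + [4/(s - 2)] + [-5/s].
Invert each term: 1/(s + 3) ↔ e^(-3t); 4/(s - 2) ↔ 4e^(2t); -5/(s - 0) ↔ -5e^(0t).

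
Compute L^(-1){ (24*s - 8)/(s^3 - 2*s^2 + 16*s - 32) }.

2*exp(2*t) + 5*sin(4*t) - 2*cos(4*t)

Factor the denominator: s^3 - 2*s^2 + 16*s - 32 = (s - 2)*(s^2 + 16).
Partial fraction decomposition gives [2/(s - 2)] + [-2*s/(s^2 + 16)] + [20/(s^2 + 16)].
Invert each term: 2/(s - 2) ↔ 2e^(2t); -2·s/(s^2 + 16) ↔ -2cos(4t); 5·4/(s^2 + 16) ↔ 5sin(4t).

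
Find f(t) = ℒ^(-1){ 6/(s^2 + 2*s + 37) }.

f(t) = exp(-t)*sin(6*t)

Rewrite the denominator: s^2 + 2*s + 37 = (s + 1)^2 + 36.
The form in (s + 1) signals a first-shifting-theorem factor e^(-t).
Since L{sin(6t)} = 6/(s^2 + 36), the inverse is e^(-t)*sin(6*t).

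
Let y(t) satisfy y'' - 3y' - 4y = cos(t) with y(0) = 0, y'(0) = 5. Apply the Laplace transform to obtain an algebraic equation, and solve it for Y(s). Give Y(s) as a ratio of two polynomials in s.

Transform both sides with L{·}.
Using L{y''} = s^2 Y - s·y(0) - y'(0) and L{y'} = sY - y(0), with y(0) = 0, y'(0) = 5, the left side becomes (s^2 - 3*s - 4)Y - (5).
The right side is L{cos(t)} = s/(s^2 + 1).
So (s^2 - 3*s - 4)Y = s/(s^2 + 1) + (5).
Solve for Y(s) and write it as one ratio of polynomials.

Y(s) = (5*s^2 + s + 5)/(s^4 - 3*s^3 - 3*s^2 - 3*s - 4)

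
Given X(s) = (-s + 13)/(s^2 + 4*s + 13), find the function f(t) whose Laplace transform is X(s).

f(t) = 5*exp(-2*t)*sin(3*t) - exp(-2*t)*cos(3*t)

Complete the square in the denominator: s^2 + 4*s + 13 = (s + 2)^2 + 3^2.
Split the numerator to match: -s + 13 = -1·(s + 2) + 5·3.
Invert each term: -1·(s + 2)/((s + 2)^2 + 9) ↔ -e^(-2t)cos(3t); 5·3/((s + 2)^2 + 9) ↔ 5e^(-2t)sin(3t).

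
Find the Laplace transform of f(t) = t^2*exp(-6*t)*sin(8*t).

16*(3*s^2 + 36*s + 44)/(s^2 + 12*s + 100)^3

L{sin(8t)} = 8/(s^2 + 64).
Multiplying by e^(-6t) shifts s → s + 6, so L{exp(-6*t)*sin(8*t)} = 8/((s + 6)^2 + 64).
Then apply L{t^2·g(t)} = (-1)^2 d^2/ds^2[G(s)] with G(s) = 8/((s + 6)^2 + 64):
differentiating 2 times and applying the sign gives 16*(3*s^2 + 36*s + 44)/(s^2 + 12*s + 100)^3.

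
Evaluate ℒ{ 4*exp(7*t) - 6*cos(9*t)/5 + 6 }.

The transform is linear, so treat each term independently.
(-6/5)·[L{cos(9t)} = s/(s^2 + 81)]; (4)·[L{e^(7t)} = 1/(s - 7)]; L{6} = 6/s.

-6*s/(5*(s^2 + 81)) + 4/(s - 7) + 6/s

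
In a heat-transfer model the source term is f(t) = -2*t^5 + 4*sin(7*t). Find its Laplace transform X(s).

X(s) = 28/(s^2 + 49) - 240/s^6

The transform is linear, so treat each term independently.
(4)·[L{sin(7t)} = 7/(s^2 + 49)]; (-2)·[L{t^5} = 5!/s^6 = 120/s^6].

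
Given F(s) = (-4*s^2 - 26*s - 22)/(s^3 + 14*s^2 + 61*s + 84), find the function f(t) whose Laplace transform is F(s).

Factor the denominator: s^3 + 14*s^2 + 61*s + 84 = (s + 3)*(s + 4)*(s + 7).
Partial fraction decomposition gives [-6/(s + 4)] + [5/(s + 3)] + [-3/(s + 7)].
Invert each term: -6/(s + 4) ↔ -6e^(-4t); 5/(s + 3) ↔ 5e^(-3t); -3/(s + 7) ↔ -3e^(-7t).

f(t) = 5*exp(-3*t) - 6*exp(-4*t) - 3*exp(-7*t)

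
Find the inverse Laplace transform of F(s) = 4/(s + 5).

4*exp(-5*t)

Since L{e^(-5t)} = 1/(s + 5), the inverse is e^(-5*t), scaled by 4.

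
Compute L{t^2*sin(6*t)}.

L{sin(6t)} = 6/(s^2 + 36).
Then apply L{t^2·g(t)} = (-1)^2 d^2/ds^2[H(s)] with H(s) = 6/(s^2 + 36):
differentiating 2 times and applying the sign gives 36*(s^2 - 12)/(s^2 + 36)^3.

36*(s^2 - 12)/(s^2 + 36)^3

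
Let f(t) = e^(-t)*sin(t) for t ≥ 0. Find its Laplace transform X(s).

X(s) = 1/((s + 1)^2 + 1)

L{sin(t)} = 1/(s^2 + 1).
By the first shifting theorem, multiplying by e^(-t) replaces s with s + 1.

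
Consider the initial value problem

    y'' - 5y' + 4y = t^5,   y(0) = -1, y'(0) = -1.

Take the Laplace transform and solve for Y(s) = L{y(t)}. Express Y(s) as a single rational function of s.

Y(s) = (-s^7 + 4*s^6 + 120)/(s^8 - 5*s^7 + 4*s^6)

Laplace-transform each side.
The derivative rules (L{y''} = s^2 Y - s·y(0) - y'(0) and L{y'} = sY - y(0), with y(0) = -1, y'(0) = -1) turn the left side into (s^2 - 5*s + 4)Y - (-s + 4).
The right side is L{t^5} = 120/s^6.
So (s^2 - 5*s + 4)Y = 120/s^6 + (-s + 4).
Isolate Y and clear denominators.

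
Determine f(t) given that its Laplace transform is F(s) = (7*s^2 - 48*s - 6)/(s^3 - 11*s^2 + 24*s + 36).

Factor the denominator: s^3 - 11*s^2 + 24*s + 36 = (s - 6)^2*(s + 1).
Partial fraction decomposition gives [6/(s - 6)] + [-6/(s - 6)^2] + [1/(s + 1)].
Invert each term: 6/(s - 6) ↔ 6e^(6t); -6/(s - 6)^2 ↔ -6t·e^(6t); 1/(s + 1) ↔ e^(-t).

f(t) = -6*t*exp(6*t) + 6*exp(6*t) + exp(-t)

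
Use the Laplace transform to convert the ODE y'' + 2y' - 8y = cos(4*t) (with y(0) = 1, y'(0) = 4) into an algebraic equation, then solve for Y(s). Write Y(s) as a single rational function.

Y(s) = (s^3 + 6*s^2 + 17*s + 96)/(s^4 + 2*s^3 + 8*s^2 + 32*s - 128)

Transform both sides with L{·}.
With L{y''} = s^2 Y - s·y(0) - y'(0) and L{y'} = sY - y(0), with y(0) = 1, y'(0) = 4: the LHS transforms to (s^2 + 2*s - 8)Y - (s + 6).
The right side is L{cos(4*t)} = s/(s^2 + 16).
So (s^2 + 2*s - 8)Y = s/(s^2 + 16) + (s + 6).
Solve for Y(s) and write it as one ratio of polynomials.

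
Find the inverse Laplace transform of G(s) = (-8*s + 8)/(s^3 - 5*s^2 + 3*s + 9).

-4*t*exp(3*t) - exp(3*t) + exp(-t)

Factor the denominator: s^3 - 5*s^2 + 3*s + 9 = (s - 3)^2*(s + 1).
Partial fraction decomposition gives [-1/(s - 3)] + [-4/(s - 3)^2] + [1/(s + 1)].
Invert each term: -1/(s - 3) ↔ -e^(3t); -4/(s - 3)^2 ↔ -4t·e^(3t); 1/(s + 1) ↔ e^(-t).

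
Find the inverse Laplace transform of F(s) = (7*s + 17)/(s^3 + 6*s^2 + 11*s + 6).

Factor the denominator: s^3 + 6*s^2 + 11*s + 6 = (s + 1)*(s + 2)*(s + 3).
Partial fraction decomposition gives [5/(s + 1)] + [-2/(s + 3)] + [-3/(s + 2)].
Invert each term: 5/(s + 1) ↔ 5e^(-t); -2/(s + 3) ↔ -2e^(-3t); -3/(s + 2) ↔ -3e^(-2t).

5*exp(-t) - 3*exp(-2*t) - 2*exp(-3*t)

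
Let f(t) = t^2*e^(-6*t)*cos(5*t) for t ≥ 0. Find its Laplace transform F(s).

F(s) = 2*(s + 6)*(s^2 + 12*s - 39)/(s^2 + 12*s + 61)^3

L{cos(5t)} = s/(s^2 + 25).
Multiplying by e^(-6t) shifts s → s + 6, so L{e^(-6*t)*cos(5*t)} = (s + 6)/((s + 6)^2 + 25).
Then apply L{t^2·g(t)} = (-1)^2 d^2/ds^2[G(s)] with G(s) = (s + 6)/((s + 6)^2 + 25):
differentiating 2 times and applying the sign gives 2*(s + 6)*(s^2 + 12*s - 39)/(s^2 + 12*s + 61)^3.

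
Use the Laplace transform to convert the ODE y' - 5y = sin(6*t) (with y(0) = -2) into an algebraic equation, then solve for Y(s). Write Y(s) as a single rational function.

Y(s) = (-2*s^2 - 66)/(s^3 - 5*s^2 + 36*s - 180)

Laplace-transform each side.
The derivative rules (L{y'} = sY - y(0) = sY - (-2)) turn the left side into (s - 5)Y - (-2).
The right side is L{sin(6*t)} = 6/(s^2 + 36).
So (s - 5)Y = 6/(s^2 + 36) + (-2).
Divide through and combine into a single rational function.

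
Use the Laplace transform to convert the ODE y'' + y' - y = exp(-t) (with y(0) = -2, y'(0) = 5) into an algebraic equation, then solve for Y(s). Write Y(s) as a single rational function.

Y(s) = (-2*s^2 + s + 4)/(s^3 + 2*s^2 - 1)

Apply the Laplace transform to the equation.
With L{y''} = s^2 Y - s·y(0) - y'(0) and L{y'} = sY - y(0), with y(0) = -2, y'(0) = 5: the LHS transforms to (s^2 + s - 1)Y - (-2*s + 3).
The right side is L{exp(-t)} = 1/(s + 1).
So (s^2 + s - 1)Y = 1/(s + 1) + (-2*s + 3).
Divide through and combine into a single rational function.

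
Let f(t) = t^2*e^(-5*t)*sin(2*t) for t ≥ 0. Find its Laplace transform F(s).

L{sin(2t)} = 2/(s^2 + 4).
Multiplying by e^(-5t) shifts s → s + 5, so L{e^(-5*t)*sin(2*t)} = 2/((s + 5)^2 + 4).
Then apply L{t^2·g(t)} = (-1)^2 d^2/ds^2[G(s)] with G(s) = 2/((s + 5)^2 + 4):
differentiating 2 times and applying the sign gives 4*(3*s^2 + 30*s + 71)/(s^2 + 10*s + 29)^3.

F(s) = 4*(3*s^2 + 30*s + 71)/(s^2 + 10*s + 29)^3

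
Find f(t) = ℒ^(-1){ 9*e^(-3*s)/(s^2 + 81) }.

f(t) = Heaviside(t - 3)*(sin(9*t - 27))

The factor e^(-3s) signals a time shift by c = 3 (second shifting theorem).
L{sin(9t)} = 9/(s^2 + 81), so L^-1{9/(s^2 + 81)} = sin(9*t).
Hence the inverse is u(t - 3) times that function evaluated at t - 3.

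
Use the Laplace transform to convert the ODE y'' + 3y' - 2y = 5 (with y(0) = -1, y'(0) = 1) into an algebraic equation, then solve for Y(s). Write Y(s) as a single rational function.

Take the Laplace transform of both sides.
Using L{y''} = s^2 Y - s·y(0) - y'(0) and L{y'} = sY - y(0), with y(0) = -1, y'(0) = 1, the left side becomes (s^2 + 3*s - 2)Y - (-s - 2).
The right side is L{5} = 5/s.
So (s^2 + 3*s - 2)Y = 5/s + (-s - 2).
Divide through and combine into a single rational function.

Y(s) = (-s^2 - 2*s + 5)/(s^3 + 3*s^2 - 2*s)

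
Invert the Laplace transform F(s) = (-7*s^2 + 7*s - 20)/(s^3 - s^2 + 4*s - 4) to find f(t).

f(t) = -4*exp(t) + 2*sin(2*t) - 3*cos(2*t)

Factor the denominator: s^3 - s^2 + 4*s - 4 = (s - 1)*(s^2 + 4).
Partial fraction decomposition gives [-4/(s - 1)] + [-3*s/(s^2 + 4)] + [4/(s^2 + 4)].
Invert each term: -4/(s - 1) ↔ -4e^(t); -3·s/(s^2 + 4) ↔ -3cos(2t); 2·2/(s^2 + 4) ↔ 2sin(2t).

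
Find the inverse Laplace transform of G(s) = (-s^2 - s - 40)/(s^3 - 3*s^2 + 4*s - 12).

Factor the denominator: s^3 - 3*s^2 + 4*s - 12 = (s - 3)*(s^2 + 4).
Partial fraction decomposition gives [-4/(s - 3)] + [3*s/(s^2 + 4)] + [8/(s^2 + 4)].
Invert each term: -4/(s - 3) ↔ -4e^(3t); 3·s/(s^2 + 4) ↔ 3cos(2t); 4·2/(s^2 + 4) ↔ 4sin(2t).

-4*exp(3*t) + 4*sin(2*t) + 3*cos(2*t)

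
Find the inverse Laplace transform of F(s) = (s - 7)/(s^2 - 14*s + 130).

exp(7*t)*cos(9*t)

Rewrite the denominator: s^2 - 14*s + 130 = (s - 7)^2 + 81.
The form in (s - 7) signals a first-shifting-theorem factor e^(7t).
Since L{cos(9t)} = s/(s^2 + 81), the inverse is e^(7*t)*cos(9*t).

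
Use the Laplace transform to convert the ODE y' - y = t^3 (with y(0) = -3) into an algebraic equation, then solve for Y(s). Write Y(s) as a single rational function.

Transform both sides with L{·}.
Using L{y'} = sY - y(0) = sY - (-3), the left side becomes (s - 1)Y - (-3).
The right side is L{t^3} = 6/s^4.
So (s - 1)Y = 6/s^4 + (-3).
Solve for Y(s) and write it as one ratio of polynomials.

Y(s) = (-3*s^4 + 6)/(s^5 - s^4)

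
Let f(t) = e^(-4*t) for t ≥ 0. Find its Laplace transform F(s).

F(s) = 1/(s + 4)

L{e^(-4t)} = 1/(s + 4).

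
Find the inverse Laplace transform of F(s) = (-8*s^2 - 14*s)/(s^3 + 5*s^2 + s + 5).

sin(t) - 3*cos(t) - 5*exp(-5*t)

Factor the denominator: s^3 + 5*s^2 + s + 5 = (s + 5)*(s^2 + 1).
Partial fraction decomposition gives [-5/(s + 5)] + [-3*s/(s^2 + 1)] + [1/(s^2 + 1)].
Invert each term: -5/(s + 5) ↔ -5e^(-5t); -3·s/(s^2 + 1) ↔ -3cos(t); 1·1/(s^2 + 1) ↔ sin(t).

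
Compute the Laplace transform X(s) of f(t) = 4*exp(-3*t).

L{4} = 4/s.
By the first shifting theorem, multiplying by e^(-3t) replaces s with s + 3.

X(s) = 4/(s + 3)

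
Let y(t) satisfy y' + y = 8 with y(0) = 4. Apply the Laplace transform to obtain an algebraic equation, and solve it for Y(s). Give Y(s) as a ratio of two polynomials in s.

Laplace-transform each side.
Using L{y'} = sY - y(0) = sY - 4, the left side becomes (s + 1)Y - (4).
The right side is L{8} = 8/s.
So (s + 1)Y = 8/s + (4).
Divide through and combine into a single rational function.

Y(s) = (4*s + 8)/(s^2 + s)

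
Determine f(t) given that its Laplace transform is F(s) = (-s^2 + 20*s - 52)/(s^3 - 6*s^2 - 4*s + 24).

f(t) = exp(6*t) + exp(2*t) - 3*exp(-2*t)

Factor the denominator: s^3 - 6*s^2 - 4*s + 24 = (s - 6)*(s - 2)*(s + 2).
Partial fraction decomposition gives [1/(s - 2)] + [-3/(s + 2)] + [1/(s - 6)].
Invert each term: 1/(s - 2) ↔ e^(2t); -3/(s + 2) ↔ -3e^(-2t); 1/(s - 6) ↔ e^(6t).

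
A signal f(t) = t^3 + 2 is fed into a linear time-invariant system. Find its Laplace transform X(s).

X(s) = 2/s + 6/s^4

Apply the Laplace transform termwise.
L{t^3} = 3!/s^4 = 6/s^4; L{2} = 2/s.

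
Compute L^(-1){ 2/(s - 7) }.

2*exp(7*t)

Since L{e^(7t)} = 1/(s - 7), the inverse is e^(7*t), scaled by 2.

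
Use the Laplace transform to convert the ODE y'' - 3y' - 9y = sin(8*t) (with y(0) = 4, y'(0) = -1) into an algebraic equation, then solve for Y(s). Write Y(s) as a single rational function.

Laplace-transform each side.
Using L{y''} = s^2 Y - s·y(0) - y'(0) and L{y'} = sY - y(0), with y(0) = 4, y'(0) = -1, the left side becomes (s^2 - 3*s - 9)Y - (4*s - 13).
The right side is L{sin(8*t)} = 8/(s^2 + 64).
So (s^2 - 3*s - 9)Y = 8/(s^2 + 64) + (4*s - 13).
Solve for Y(s) and write it as one ratio of polynomials.

Y(s) = (4*s^3 - 13*s^2 + 256*s - 824)/(s^4 - 3*s^3 + 55*s^2 - 192*s - 576)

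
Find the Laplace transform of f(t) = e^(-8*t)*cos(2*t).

(s + 8)/((s + 8)^2 + 4)

L{cos(2t)} = s/(s^2 + 4).
By the first shifting theorem, multiplying by e^(-8t) replaces s with s + 8.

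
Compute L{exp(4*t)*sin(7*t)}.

L{sin(7t)} = 7/(s^2 + 49).
By the first shifting theorem, multiplying by e^(4t) replaces s with s - 4.

7/((s - 4)^2 + 49)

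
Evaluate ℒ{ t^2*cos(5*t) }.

2*s*(s^2 - 75)/(s^2 + 25)^3

L{cos(5t)} = s/(s^2 + 25).
Then apply L{t^2·g(t)} = (-1)^2 d^2/ds^2[H(s)] with H(s) = s/(s^2 + 25):
differentiating 2 times and applying the sign gives 2*s*(s^2 - 75)/(s^2 + 25)^3.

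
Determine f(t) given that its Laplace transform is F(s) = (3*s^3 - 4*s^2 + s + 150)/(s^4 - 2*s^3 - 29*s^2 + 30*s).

Factor the denominator: s^4 - 2*s^3 - 29*s^2 + 30*s = s*(s - 6)*(s - 1)*(s + 5).
Partial fraction decomposition gives [-5/(s - 1)] + [5/s] + [2/(s - 6)] + [1/(s + 5)].
Invert each term: -5/(s - 1) ↔ -5e^(t); 5/(s - 0) ↔ 5e^(0t); 2/(s - 6) ↔ 2e^(6t); 1/(s + 5) ↔ e^(-5t).

f(t) = 2*exp(6*t) - 5*exp(t) + 5 + exp(-5*t)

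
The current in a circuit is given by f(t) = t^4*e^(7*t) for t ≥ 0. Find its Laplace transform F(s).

F(s) = 24/(s - 7)^5

L{t^4} = 4!/s^5 = 24/s^5.
By the first shifting theorem, multiplying by e^(7t) replaces s with s - 7.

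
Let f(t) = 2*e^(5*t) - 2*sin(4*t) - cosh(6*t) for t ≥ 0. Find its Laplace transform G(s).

By linearity of the Laplace transform, transform each term separately.
(-1)·[L{cosh(6t)} = s/(s^2 - 36)]; (-2)·[L{sin(4t)} = 4/(s^2 + 16)]; (2)·[L{e^(5t)} = 1/(s - 5)].

G(s) = -s/(s^2 - 36) - 8/(s^2 + 16) + 2/(s - 5)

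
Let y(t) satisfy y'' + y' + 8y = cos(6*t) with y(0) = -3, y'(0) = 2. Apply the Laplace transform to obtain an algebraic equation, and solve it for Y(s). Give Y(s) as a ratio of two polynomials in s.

Transform both sides with L{·}.
Using L{y''} = s^2 Y - s·y(0) - y'(0) and L{y'} = sY - y(0), with y(0) = -3, y'(0) = 2, the left side becomes (s^2 + s + 8)Y - (-3*s - 1).
The right side is L{cos(6*t)} = s/(s^2 + 36).
So (s^2 + s + 8)Y = s/(s^2 + 36) + (-3*s - 1).
Isolate Y and clear denominators.

Y(s) = (-3*s^3 - s^2 - 107*s - 36)/(s^4 + s^3 + 44*s^2 + 36*s + 288)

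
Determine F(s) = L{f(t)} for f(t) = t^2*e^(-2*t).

L{t^2} = 2!/s^3 = 2/s^3.
By the first shifting theorem, multiplying by e^(-2t) replaces s with s + 2.

F(s) = 2/(s + 2)^3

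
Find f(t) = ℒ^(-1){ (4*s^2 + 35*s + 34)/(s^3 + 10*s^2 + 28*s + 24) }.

Factor the denominator: s^3 + 10*s^2 + 28*s + 24 = (s + 2)^2*(s + 6).
Partial fraction decomposition gives [6/(s + 2)] + [-5/(s + 2)^2] + [-2/(s + 6)].
Invert each term: 6/(s + 2) ↔ 6e^(-2t); -5/(s + 2)^2 ↔ -5t·e^(-2t); -2/(s + 6) ↔ -2e^(-6t).

f(t) = -5*t*exp(-2*t) + 6*exp(-2*t) - 2*exp(-6*t)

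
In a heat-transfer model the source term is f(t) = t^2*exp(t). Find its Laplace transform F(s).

F(s) = 2/(s - 1)^3

L{e^(t)} = 1/(s - 1).
Then apply L{t^2·g(t)} = (-1)^2 d^2/ds^2[G(s)] with G(s) = 1/(s - 1):
differentiating 2 times and applying the sign gives 2/(s - 1)^3.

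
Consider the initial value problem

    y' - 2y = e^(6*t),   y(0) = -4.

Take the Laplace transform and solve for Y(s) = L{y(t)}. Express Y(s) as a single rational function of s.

Y(s) = (-4*s + 25)/(s^2 - 8*s + 12)

Laplace-transform each side.
With L{y'} = sY - y(0) = sY - (-4): the LHS transforms to (s - 2)Y - (-4).
The right side is L{e^(6*t)} = 1/(s - 6).
So (s - 2)Y = 1/(s - 6) + (-4).
Isolate Y and clear denominators.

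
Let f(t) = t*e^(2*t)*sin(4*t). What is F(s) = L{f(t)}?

L{sin(4t)} = 4/(s^2 + 16).
Multiplying by e^(2t) shifts s → s - 2, so L{e^(2*t)*sin(4*t)} = 4/((s - 2)^2 + 16).
Then apply L{t·g(t)} = -d/ds[G(s)] with G(s) = 4/((s - 2)^2 + 16):
differentiating 1 time and applying the sign gives 8*(s - 2)/(s^2 - 4*s + 20)^2.

F(s) = 8*(s - 2)/(s^2 - 4*s + 20)^2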